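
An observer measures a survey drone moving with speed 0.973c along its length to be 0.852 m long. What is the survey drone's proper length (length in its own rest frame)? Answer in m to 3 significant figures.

L₀ ≈ 3.69 m

γ = 1/√(1 − 0.973²) = 4.3327
L₀ = γL = 4.3327 × 0.852 = 3.69 m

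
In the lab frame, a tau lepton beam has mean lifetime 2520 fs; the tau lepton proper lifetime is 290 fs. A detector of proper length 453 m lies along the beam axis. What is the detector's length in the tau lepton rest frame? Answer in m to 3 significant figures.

L ≈ 52.1 m

Time dilation ⇒ γ = Δt/τ₀ = 2520/290 = 8.6897
Length contraction: L = L₀/γ = 453/8.6897 = 52.1 m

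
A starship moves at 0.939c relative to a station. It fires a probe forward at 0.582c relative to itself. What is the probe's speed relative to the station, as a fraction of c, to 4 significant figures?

u ≈ 0.9835c

Relativistic velocity addition: u = (u' + v)/(1 + u'v/c²)
= (0.582 + 0.939)/(1 + 0.582×0.939) = 1.521/1.54650 = 0.9835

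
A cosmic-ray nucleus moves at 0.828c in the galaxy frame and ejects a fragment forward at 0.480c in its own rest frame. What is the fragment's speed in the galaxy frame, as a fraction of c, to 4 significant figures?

Compose boost 2: (0.480 + 0.828)/(1 + 0.480×0.828) = 1.308/1.39744 = 0.9360

u ≈ 0.9360c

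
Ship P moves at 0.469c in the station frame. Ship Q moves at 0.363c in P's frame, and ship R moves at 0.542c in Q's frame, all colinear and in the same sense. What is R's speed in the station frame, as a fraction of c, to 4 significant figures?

u ≈ 0.9044c

Compose boost 2: (0.363 + 0.469)/(1 + 0.363×0.469) = 0.8320/1.17025 = 0.710961
Compose boost 3: (0.542 + 0.710961)/(1 + 0.542×0.710961) = 1.25296/1.38534 = 0.9044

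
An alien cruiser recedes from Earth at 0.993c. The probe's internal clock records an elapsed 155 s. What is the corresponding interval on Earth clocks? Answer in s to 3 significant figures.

γ = 1/√(1 − 0.993²) = 8.4664
Time dilation: Δt = γτ₀ = 8.4664 × 155 s = 1310 s

Δt ≈ 1310 s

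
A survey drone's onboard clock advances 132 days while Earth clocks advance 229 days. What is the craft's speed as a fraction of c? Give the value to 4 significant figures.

β ≈ 0.8172

γ = Δt/τ₀ = 229/132 = 1.73485
β = √(1 − 1/γ²) = √(1 − 1/1.73485²) = 0.8172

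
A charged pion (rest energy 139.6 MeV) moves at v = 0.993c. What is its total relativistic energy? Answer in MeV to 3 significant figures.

E ≈ 1180 MeV

γ = 1/√(1 − 0.993²) = 8.4664
E = γm₀c² = 8.4664 × 139.6 MeV = 1180 MeV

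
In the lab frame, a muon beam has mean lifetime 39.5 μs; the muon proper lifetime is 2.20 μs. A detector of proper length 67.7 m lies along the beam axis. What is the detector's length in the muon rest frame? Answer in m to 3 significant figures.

L ≈ 3.77 m

Time dilation ⇒ γ = Δt/τ₀ = 39.5/2.20 = 17.955
Length contraction: L = L₀/γ = 67.7/17.955 = 3.77 m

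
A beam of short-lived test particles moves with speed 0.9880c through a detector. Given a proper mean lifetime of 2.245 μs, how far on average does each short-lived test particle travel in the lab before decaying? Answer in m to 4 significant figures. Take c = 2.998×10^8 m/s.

d ≈ 4305 m

γ = 1/√(1 − 0.9880²) = 6.47442
Dilated lifetime: Δt = γτ₀ = 6.47442 × 2.245 μs = 14.5351 μs
d = vΔt = 0.9880c × 14.5351 μs = 2.96202×10^8 m/s × 1.45351×10^-5 s = 4305 m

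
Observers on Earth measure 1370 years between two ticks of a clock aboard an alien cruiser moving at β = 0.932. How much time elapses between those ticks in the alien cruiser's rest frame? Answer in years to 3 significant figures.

τ₀ ≈ 497 years

γ = 1/√(1 − 0.932²) = 2.7589
Proper time: τ₀ = Δt/γ = 1370/2.7589 = 497 years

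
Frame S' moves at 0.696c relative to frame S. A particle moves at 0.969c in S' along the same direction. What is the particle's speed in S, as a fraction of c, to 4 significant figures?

Relativistic velocity addition: u = (u' + v)/(1 + u'v/c²)
= (0.969 + 0.696)/(1 + 0.969×0.696) = 1.665/1.67442 = 0.9944

u ≈ 0.9944c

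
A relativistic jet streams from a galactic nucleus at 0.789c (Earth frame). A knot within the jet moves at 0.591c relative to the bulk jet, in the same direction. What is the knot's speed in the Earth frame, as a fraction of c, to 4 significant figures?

Relativistic velocity addition: u = (u' + v)/(1 + u'v/c²)
= (0.591 + 0.789)/(1 + 0.591×0.789) = 1.380/1.46630 = 0.9411

u ≈ 0.9411c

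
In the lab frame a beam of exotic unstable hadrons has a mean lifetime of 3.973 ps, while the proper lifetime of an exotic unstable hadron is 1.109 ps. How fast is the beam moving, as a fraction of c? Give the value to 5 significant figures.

β ≈ 0.96025

γ = Δt/τ₀ = 3.973/1.109 = 3.582507
β = √(1 − 1/γ²) = √(1 − 1/3.582507²) = 0.96025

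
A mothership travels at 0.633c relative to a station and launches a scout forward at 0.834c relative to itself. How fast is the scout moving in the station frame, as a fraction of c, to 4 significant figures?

Compose boost 2: (0.834 + 0.633)/(1 + 0.834×0.633) = 1.467/1.52792 = 0.9601

u ≈ 0.9601c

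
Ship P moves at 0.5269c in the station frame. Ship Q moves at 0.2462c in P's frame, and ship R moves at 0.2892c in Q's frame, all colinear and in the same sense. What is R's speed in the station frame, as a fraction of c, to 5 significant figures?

Compose boost 2: (0.2462 + 0.5269)/(1 + 0.2462×0.5269) = 0.77310/1.129723 = 0.6843272
Compose boost 3: (0.2892 + 0.6843272)/(1 + 0.2892×0.6843272) = 0.9735272/1.197907 = 0.81269

u ≈ 0.81269c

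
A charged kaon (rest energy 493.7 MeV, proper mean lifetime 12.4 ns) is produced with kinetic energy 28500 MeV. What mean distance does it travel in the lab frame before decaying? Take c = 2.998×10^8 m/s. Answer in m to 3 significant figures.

γ = 1 + K/(m₀c²) = 1 + 28500/493.7 = 58.727
β = √(1 − 1/γ²) = 0.99986
Dilated lifetime: γτ₀ = 58.727 × 12.4 ns = 728.22 ns
d = βc·γτ₀ = 0.99986 × (2.998×10^8 m/s) × 7.2822×10^-7 s = 218 m

d ≈ 218 m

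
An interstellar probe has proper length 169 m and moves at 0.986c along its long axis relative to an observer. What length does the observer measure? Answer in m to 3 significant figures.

L ≈ 28.2 m

γ = 1/√(1 − 0.986²) = 5.9972
Length contraction: L = L₀/γ = 169/5.9972 = 28.2 m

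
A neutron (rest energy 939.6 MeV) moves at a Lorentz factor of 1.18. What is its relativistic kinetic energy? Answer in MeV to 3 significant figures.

γ = 1.18 (given)
K = (γ − 1)m₀c² = (1.18 − 1) × 939.6 MeV = 0.18000 × 939.6 MeV = 169 MeV

K ≈ 169 MeV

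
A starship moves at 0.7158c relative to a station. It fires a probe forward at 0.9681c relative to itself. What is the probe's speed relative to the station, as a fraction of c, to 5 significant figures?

Relativistic velocity addition: u = (u' + v)/(1 + u'v/c²)
= (0.9681 + 0.7158)/(1 + 0.9681×0.7158) = 1.6839/1.692966 = 0.99464

u ≈ 0.99464c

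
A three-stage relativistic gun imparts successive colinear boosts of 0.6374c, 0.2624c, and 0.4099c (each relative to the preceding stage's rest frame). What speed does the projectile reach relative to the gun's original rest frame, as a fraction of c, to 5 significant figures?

u ≈ 0.89726c

Compose boost 2: (0.2624 + 0.6374)/(1 + 0.2624×0.6374) = 0.89980/1.167254 = 0.7708692
Compose boost 3: (0.4099 + 0.7708692)/(1 + 0.4099×0.7708692) = 1.180769/1.315979 = 0.89726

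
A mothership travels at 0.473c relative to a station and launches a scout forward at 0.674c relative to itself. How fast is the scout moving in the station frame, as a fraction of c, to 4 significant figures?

u ≈ 0.8697c

Compose boost 2: (0.674 + 0.473)/(1 + 0.674×0.473) = 1.147/1.31880 = 0.8697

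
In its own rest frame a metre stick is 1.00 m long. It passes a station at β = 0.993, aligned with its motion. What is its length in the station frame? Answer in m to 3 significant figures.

γ = 1/√(1 − 0.993²) = 8.4664
Length contraction: L = L₀/γ = 1.00/8.4664 = 0.118 m

L ≈ 0.118 m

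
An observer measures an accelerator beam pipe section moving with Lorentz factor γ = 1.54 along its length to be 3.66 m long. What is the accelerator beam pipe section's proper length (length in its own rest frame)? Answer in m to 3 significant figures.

γ = 1.54 (given)
L₀ = γL = 1.54 × 3.66 = 5.64 m

L₀ ≈ 5.64 m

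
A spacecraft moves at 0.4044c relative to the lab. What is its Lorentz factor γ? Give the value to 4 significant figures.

γ = 1/√(1 − β²) = 1/√(1 − 0.4044²) = 1/√(0.836461) = 1.093

γ ≈ 1.093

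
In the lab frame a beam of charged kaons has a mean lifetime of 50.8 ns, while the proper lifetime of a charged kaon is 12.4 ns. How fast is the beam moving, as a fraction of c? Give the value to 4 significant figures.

β ≈ 0.9698

γ = Δt/τ₀ = 50.8/12.4 = 4.09677
β = √(1 − 1/γ²) = √(1 − 1/4.09677²) = 0.9698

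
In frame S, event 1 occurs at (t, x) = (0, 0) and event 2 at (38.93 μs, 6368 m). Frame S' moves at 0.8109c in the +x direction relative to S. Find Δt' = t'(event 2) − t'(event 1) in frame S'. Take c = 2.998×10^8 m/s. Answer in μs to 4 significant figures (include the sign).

γ = 1/√(1 − 0.8109²) = 1.70886
Δt' = γ(Δt − vΔx/c²) = 1.70886 × (38.93 μs − 0.8109×6368 m / (2.998×10^8 m/s))
= 1.70886 × (21.7058 μs) = 37.09 μs

Δt' ≈ 37.09 μs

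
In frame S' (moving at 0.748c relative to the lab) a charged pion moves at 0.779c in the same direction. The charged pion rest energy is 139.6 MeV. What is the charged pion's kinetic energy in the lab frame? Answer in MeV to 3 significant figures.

u_lab = (0.779 + 0.748)/(1 + 0.779×0.748) = 0.964812
γ = 1/√(1 − 0.964812²) = 3.8031
K = (γ − 1)m₀c² = (3.8031 − 1) × 139.6 = 2.8031 × 139.6 = 391 MeV

K ≈ 391 MeV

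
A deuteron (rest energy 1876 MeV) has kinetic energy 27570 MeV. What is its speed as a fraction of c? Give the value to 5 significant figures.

γ = 1 + K/(m₀c²) = 1 + 27570/1876 = 15.69616
β = √(1 − 1/γ²) = 0.99797

β ≈ 0.99797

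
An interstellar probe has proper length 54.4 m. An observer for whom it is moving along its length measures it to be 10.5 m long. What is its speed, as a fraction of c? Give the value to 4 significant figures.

β ≈ 0.9812

γ = L₀/L = 54.4/10.5 = 5.18095
β = √(1 − 1/γ²) = 0.9812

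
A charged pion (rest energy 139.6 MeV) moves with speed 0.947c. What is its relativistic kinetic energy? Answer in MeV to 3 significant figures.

γ = 1/√(1 − 0.947²) = 3.1130
K = (γ − 1)m₀c² = (3.1130 − 1) × 139.6 MeV = 2.1130 × 139.6 MeV = 295 MeV

K ≈ 295 MeV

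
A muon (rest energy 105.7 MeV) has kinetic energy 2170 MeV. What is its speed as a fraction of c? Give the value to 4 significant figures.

γ = 1 + K/(m₀c²) = 1 + 2170/105.7 = 21.5298
β = √(1 − 1/γ²) = 0.9989

β ≈ 0.9989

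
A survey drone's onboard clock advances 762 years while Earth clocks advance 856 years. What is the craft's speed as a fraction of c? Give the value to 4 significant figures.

γ = Δt/τ₀ = 856/762 = 1.12336
β = √(1 − 1/γ²) = √(1 − 1/1.12336²) = 0.4556

β ≈ 0.4556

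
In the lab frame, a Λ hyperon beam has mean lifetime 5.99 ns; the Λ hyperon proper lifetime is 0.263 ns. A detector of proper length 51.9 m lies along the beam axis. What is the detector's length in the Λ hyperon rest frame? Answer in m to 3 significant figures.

L ≈ 2.28 m

Time dilation ⇒ γ = Δt/τ₀ = 5.99/0.263 = 22.776
Length contraction: L = L₀/γ = 51.9/22.776 = 2.28 m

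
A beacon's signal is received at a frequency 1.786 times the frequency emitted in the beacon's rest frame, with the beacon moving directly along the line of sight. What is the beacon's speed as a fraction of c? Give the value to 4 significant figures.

β ≈ 0.5226

f_obs/f_src = √((1+β)/(1−β)) = 1.786  ⇒  (1+β)/(1−β) = 3.18980
β = |1 − D²|/(1 + D²) = |1 − 3.18980|/(1 + 3.18980) = 0.5226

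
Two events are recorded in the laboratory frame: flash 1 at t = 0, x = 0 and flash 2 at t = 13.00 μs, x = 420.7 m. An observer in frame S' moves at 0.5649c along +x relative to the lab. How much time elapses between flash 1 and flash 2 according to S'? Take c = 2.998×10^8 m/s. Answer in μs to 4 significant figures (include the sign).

Δt' ≈ 14.79 μs

γ = 1/√(1 − 0.5649²) = 1.21189
Δt' = γ(Δt − vΔx/c²) = 1.21189 × (13.00 μs − 0.5649×420.7 m / (2.998×10^8 m/s))
= 1.21189 × (12.2073 μs) = 14.79 μs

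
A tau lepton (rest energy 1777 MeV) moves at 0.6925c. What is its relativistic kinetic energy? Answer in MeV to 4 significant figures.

γ = 1/√(1 − 0.6925²) = 1.38616
K = (γ − 1)m₀c² = (1.38616 − 1) × 1777 MeV = 0.386159 × 1777 MeV = 686.2 MeV

K ≈ 686.2 MeV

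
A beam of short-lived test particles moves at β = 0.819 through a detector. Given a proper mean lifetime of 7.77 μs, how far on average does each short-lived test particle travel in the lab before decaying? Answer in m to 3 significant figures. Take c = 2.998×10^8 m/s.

d ≈ 3320 m

γ = 1/√(1 − 0.819²) = 1.7428
Dilated lifetime: Δt = γτ₀ = 1.7428 × 7.77 μs = 13.541 μs
d = vΔt = 0.819c × 13.541 μs = 2.4554×10^8 m/s × 1.3541×10^-5 s = 3320 m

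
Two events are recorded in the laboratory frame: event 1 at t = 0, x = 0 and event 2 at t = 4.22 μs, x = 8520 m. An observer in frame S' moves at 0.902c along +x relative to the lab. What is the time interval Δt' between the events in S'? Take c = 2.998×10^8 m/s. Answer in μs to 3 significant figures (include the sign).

Δt' ≈ -49.6 μs

γ = 1/√(1 − 0.902²) = 2.3162
Δt' = γ(Δt − vΔx/c²) = 2.3162 × (4.22 μs − 0.902×8520 m / (2.998×10^8 m/s))
= 2.3162 × (-21.414 μs) = -49.6 μs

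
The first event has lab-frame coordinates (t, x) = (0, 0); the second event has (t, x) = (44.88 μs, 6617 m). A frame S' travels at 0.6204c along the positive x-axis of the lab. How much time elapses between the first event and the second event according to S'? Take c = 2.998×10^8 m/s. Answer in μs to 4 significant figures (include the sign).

γ = 1/√(1 − 0.6204²) = 1.27505
Δt' = γ(Δt − vΔx/c²) = 1.27505 × (44.88 μs − 0.6204×6617 m / (2.998×10^8 m/s))
= 1.27505 × (31.1869 μs) = 39.76 μs

Δt' ≈ 39.76 μs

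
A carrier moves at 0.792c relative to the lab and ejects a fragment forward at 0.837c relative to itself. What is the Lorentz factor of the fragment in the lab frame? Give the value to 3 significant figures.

u_lab = (0.837 + 0.792)/(1 + 0.837×0.792) = 1.629/1.66290 = 0.979612
γ = 1/√(1 − 0.979612²) = 4.98

γ ≈ 4.98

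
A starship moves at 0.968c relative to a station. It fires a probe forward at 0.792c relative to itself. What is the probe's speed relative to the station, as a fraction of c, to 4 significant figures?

Relativistic velocity addition: u = (u' + v)/(1 + u'v/c²)
= (0.792 + 0.968)/(1 + 0.792×0.968) = 1.760/1.76666 = 0.9962

u ≈ 0.9962c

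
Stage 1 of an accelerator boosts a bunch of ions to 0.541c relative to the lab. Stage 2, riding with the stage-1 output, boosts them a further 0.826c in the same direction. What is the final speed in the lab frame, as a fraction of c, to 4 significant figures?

u ≈ 0.9448c

Compose boost 2: (0.826 + 0.541)/(1 + 0.826×0.541) = 1.367/1.44687 = 0.9448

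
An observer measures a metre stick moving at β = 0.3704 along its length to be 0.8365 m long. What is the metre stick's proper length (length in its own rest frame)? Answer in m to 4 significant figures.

γ = 1/√(1 − 0.3704²) = 1.07657
L₀ = γL = 1.07657 × 0.8365 = 0.9006 m

L₀ ≈ 0.9006 m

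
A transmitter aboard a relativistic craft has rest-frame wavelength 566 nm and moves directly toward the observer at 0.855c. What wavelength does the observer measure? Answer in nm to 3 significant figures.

λ_obs ≈ 158 nm

Relativistic Doppler: λ_obs = λ_src √((1−β)/(1+β))
= 566 × √(0.14500/1.8550) = 566 × 0.27958 = 158 nm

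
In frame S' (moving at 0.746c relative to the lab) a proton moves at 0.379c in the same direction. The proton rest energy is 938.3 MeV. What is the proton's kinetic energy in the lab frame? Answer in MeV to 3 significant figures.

u_lab = (0.379 + 0.746)/(1 + 0.379×0.746) = 0.877033
γ = 1/√(1 − 0.877033²) = 2.0815
K = (γ − 1)m₀c² = (2.0815 − 1) × 938.3 = 1.0815 × 938.3 = 1010 MeV

K ≈ 1010 MeV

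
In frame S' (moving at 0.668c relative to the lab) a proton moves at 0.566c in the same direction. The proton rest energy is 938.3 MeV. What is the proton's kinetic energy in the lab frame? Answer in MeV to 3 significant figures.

u_lab = (0.566 + 0.668)/(1 + 0.566×0.668) = 0.895444
γ = 1/√(1 − 0.895444²) = 2.2463
K = (γ − 1)m₀c² = (2.2463 − 1) × 938.3 = 1.2463 × 938.3 = 1170 MeV

K ≈ 1170 MeV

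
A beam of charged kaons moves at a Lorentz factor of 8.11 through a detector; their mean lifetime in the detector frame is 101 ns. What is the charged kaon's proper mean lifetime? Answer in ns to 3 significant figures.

γ = 8.11 (given)
Proper time: τ₀ = Δt/γ = 101/8.11 = 12.5 ns

τ₀ ≈ 12.5 ns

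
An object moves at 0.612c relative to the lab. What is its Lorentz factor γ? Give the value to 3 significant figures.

γ = 1/√(1 − β²) = 1/√(1 − 0.612²) = 1/√(0.62546) = 1.26

γ ≈ 1.26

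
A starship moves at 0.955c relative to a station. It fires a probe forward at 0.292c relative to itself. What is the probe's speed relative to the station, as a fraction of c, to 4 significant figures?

u ≈ 0.9751c

Relativistic velocity addition: u = (u' + v)/(1 + u'v/c²)
= (0.292 + 0.955)/(1 + 0.292×0.955) = 1.247/1.27886 = 0.9751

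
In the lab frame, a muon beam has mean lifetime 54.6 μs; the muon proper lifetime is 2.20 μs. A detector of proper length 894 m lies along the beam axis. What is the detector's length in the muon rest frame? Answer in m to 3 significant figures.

L ≈ 36.0 m

Time dilation ⇒ γ = Δt/τ₀ = 54.6/2.20 = 24.818
Length contraction: L = L₀/γ = 894/24.818 = 36.0 m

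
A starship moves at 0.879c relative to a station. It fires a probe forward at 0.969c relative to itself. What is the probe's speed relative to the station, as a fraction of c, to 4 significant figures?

Relativistic velocity addition: u = (u' + v)/(1 + u'v/c²)
= (0.969 + 0.879)/(1 + 0.969×0.879) = 1.848/1.85175 = 0.9980

u ≈ 0.9980c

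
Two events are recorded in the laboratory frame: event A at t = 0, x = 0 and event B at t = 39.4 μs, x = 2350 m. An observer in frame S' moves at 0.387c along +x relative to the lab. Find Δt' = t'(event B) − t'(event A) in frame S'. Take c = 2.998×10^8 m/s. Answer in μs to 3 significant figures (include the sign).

γ = 1/√(1 − 0.387²) = 1.0845
Δt' = γ(Δt − vΔx/c²) = 1.0845 × (39.4 μs − 0.387×2350 m / (2.998×10^8 m/s))
= 1.0845 × (36.366 μs) = 39.4 μs

Δt' ≈ 39.4 μs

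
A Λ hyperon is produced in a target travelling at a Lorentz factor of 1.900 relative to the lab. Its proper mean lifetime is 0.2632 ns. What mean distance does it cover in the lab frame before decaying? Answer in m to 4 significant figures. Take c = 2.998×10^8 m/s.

d ≈ 0.1275 m

β = √(1 − 1/γ²) = √(1 − 1/1.900²) = 0.850289
Dilated lifetime: Δt = γτ₀ = 1.900 × 0.2632 ns = 0.500080 ns
d = vΔt = 0.850289c × 0.500080 ns = 2.54917×10^8 m/s × 5.00080×10^-10 s = 0.1275 m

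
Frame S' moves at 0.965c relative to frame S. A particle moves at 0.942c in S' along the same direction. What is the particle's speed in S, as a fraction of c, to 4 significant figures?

Relativistic velocity addition: u = (u' + v)/(1 + u'v/c²)
= (0.942 + 0.965)/(1 + 0.942×0.965) = 1.907/1.90903 = 0.9989

u ≈ 0.9989c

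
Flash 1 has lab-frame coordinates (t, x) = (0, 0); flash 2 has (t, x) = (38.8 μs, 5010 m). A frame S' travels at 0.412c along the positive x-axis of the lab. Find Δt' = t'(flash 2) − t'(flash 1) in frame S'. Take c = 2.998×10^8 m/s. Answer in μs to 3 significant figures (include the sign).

Δt' ≈ 35.0 μs

γ = 1/√(1 − 0.412²) = 1.0975
Δt' = γ(Δt − vΔx/c²) = 1.0975 × (38.8 μs − 0.412×5010 m / (2.998×10^8 m/s))
= 1.0975 × (31.915 μs) = 35.0 μs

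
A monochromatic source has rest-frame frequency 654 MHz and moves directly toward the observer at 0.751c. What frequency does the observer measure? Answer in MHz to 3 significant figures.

f_obs ≈ 1730 MHz

Relativistic Doppler: f_obs = f_src √((1+β)/(1−β))
= 654 × √(1.7510/0.24900) = 654 × 2.6518 = 1730 MHz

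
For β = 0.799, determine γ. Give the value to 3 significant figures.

γ = 1/√(1 − β²) = 1/√(1 − 0.799²) = 1/√(0.36160) = 1.66

γ ≈ 1.66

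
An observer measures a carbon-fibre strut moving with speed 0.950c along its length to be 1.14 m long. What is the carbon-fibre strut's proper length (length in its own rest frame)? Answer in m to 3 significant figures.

L₀ ≈ 3.65 m

γ = 1/√(1 − 0.950²) = 3.2026
L₀ = γL = 3.2026 × 1.14 = 3.65 m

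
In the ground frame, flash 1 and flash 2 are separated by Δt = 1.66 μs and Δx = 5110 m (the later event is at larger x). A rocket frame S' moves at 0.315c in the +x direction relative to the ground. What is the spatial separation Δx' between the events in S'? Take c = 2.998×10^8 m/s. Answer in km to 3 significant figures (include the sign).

γ = 1/√(1 − 0.315²) = 1.0536
Δx' = γ(Δx − vΔt) = 1.0536 × (5110 m − 0.315×(2.998×10^8 m/s)×1.66×10^-6 s)
= 1.0536 × (4953.2 m) = 5.22 km

Δx' ≈ 5.22 km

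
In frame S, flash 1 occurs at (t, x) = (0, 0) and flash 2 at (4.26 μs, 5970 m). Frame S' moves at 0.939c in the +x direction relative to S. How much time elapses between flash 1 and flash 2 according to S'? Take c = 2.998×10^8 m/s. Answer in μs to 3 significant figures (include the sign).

Δt' ≈ -42.0 μs

γ = 1/√(1 − 0.939²) = 2.9077
Δt' = γ(Δt − vΔx/c²) = 2.9077 × (4.26 μs − 0.939×5970 m / (2.998×10^8 m/s))
= 2.9077 × (-14.439 μs) = -42.0 μs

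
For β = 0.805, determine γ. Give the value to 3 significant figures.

γ = 1/√(1 − β²) = 1/√(1 − 0.805²) = 1/√(0.35197) = 1.69

γ ≈ 1.69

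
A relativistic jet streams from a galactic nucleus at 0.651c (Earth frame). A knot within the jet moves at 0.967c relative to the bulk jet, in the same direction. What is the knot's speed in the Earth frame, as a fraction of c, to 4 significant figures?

Relativistic velocity addition: u = (u' + v)/(1 + u'v/c²)
= (0.967 + 0.651)/(1 + 0.967×0.651) = 1.618/1.62952 = 0.9929

u ≈ 0.9929c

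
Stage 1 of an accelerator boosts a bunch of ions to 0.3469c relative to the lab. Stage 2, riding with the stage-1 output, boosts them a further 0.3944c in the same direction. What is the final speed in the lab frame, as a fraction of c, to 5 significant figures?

u ≈ 0.65208c

Compose boost 2: (0.3944 + 0.3469)/(1 + 0.3944×0.3469) = 0.74130/1.136817 = 0.65208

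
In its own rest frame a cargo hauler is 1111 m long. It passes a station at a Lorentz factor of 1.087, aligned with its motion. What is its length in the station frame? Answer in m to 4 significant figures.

γ = 1.087 (given)
Length contraction: L = L₀/γ = 1111/1.087 = 1022 m

L ≈ 1022 m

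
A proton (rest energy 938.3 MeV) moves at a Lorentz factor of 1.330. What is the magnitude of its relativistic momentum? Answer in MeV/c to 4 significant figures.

p ≈ 822.8 MeV/c

β = √(1 − 1/γ²) = √(1 − 1/1.330²) = 0.659300
p = γβm₀c = 1.330 × 0.659300 × 938.3 MeV/c = 822.8 MeV/c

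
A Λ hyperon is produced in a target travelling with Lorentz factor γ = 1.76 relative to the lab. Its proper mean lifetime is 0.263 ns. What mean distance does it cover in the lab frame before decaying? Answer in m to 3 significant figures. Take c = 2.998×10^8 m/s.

d ≈ 0.114 m

β = √(1 − 1/γ²) = √(1 − 1/1.76²) = 0.82290
Dilated lifetime: Δt = γτ₀ = 1.76 × 0.263 ns = 0.46288 ns
d = vΔt = 0.82290c × 0.46288 ns = 2.4671×10^8 m/s × 4.6288×10^-10 s = 0.114 m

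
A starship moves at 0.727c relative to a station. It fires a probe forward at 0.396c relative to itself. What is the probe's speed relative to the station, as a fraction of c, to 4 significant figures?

Relativistic velocity addition: u = (u' + v)/(1 + u'v/c²)
= (0.396 + 0.727)/(1 + 0.396×0.727) = 1.123/1.28789 = 0.8720

u ≈ 0.8720c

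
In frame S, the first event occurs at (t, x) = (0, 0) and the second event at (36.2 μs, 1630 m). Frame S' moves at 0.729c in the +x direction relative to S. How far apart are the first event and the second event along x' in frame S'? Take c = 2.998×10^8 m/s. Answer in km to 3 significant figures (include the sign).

γ = 1/√(1 − 0.729²) = 1.4609
Δx' = γ(Δx − vΔt) = 1.4609 × (1630 m − 0.729×(2.998×10^8 m/s)×36.2×10^-6 s)
= 1.4609 × (-6281.7 m) = -9.18 km

Δx' ≈ -9.18 km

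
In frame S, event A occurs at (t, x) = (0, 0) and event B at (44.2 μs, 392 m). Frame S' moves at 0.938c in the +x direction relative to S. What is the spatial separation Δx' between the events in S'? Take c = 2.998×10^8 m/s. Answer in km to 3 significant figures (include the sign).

γ = 1/√(1 − 0.938²) = 2.8849
Δx' = γ(Δx − vΔt) = 2.8849 × (392 m − 0.938×(2.998×10^8 m/s)×44.2×10^-6 s)
= 2.8849 × (-12038 m) = -34.7 km

Δx' ≈ -34.7 km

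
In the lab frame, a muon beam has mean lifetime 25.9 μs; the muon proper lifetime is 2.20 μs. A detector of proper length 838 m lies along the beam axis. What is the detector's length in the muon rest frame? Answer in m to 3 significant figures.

L ≈ 71.2 m

Time dilation ⇒ γ = Δt/τ₀ = 25.9/2.20 = 11.773
Length contraction: L = L₀/γ = 838/11.773 = 71.2 m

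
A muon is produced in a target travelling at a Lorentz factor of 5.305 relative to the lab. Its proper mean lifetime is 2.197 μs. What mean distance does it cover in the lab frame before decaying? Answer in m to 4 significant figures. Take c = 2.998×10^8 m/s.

d ≈ 3432 m

β = √(1 − 1/γ²) = √(1 − 1/5.305²) = 0.982073
Dilated lifetime: Δt = γτ₀ = 5.305 × 2.197 μs = 11.6551 μs
d = vΔt = 0.982073c × 11.6551 μs = 2.94425×10^8 m/s × 1.16551×10^-5 s = 3432 m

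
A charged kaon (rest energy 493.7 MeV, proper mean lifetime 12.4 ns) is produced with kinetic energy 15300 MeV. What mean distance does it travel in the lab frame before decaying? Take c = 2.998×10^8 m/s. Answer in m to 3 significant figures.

γ = 1 + K/(m₀c²) = 1 + 15300/493.7 = 31.990
β = √(1 − 1/γ²) = 0.99951
Dilated lifetime: γτ₀ = 31.990 × 12.4 ns = 396.68 ns
d = βc·γτ₀ = 0.99951 × (2.998×10^8 m/s) × 3.9668×10^-7 s = 119 m

d ≈ 119 m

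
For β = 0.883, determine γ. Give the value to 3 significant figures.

γ ≈ 2.13

γ = 1/√(1 − β²) = 1/√(1 − 0.883²) = 1/√(0.22031) = 2.13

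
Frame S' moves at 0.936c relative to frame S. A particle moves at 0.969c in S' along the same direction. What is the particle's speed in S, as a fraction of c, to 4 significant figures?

Relativistic velocity addition: u = (u' + v)/(1 + u'v/c²)
= (0.969 + 0.936)/(1 + 0.969×0.936) = 1.905/1.90698 = 0.9990

u ≈ 0.9990c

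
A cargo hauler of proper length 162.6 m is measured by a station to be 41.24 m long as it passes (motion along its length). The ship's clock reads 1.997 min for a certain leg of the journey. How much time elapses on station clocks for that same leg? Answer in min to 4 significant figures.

Δt ≈ 7.874 min

Length contraction ⇒ γ = L₀/L = 162.6/41.24 = 3.94277
Time dilation: Δt = γτ₀ = 3.94277 × 1.997 min = 7.874 min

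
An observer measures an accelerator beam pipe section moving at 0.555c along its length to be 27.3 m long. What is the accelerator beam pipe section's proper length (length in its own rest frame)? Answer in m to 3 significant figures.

γ = 1/√(1 − 0.555²) = 1.2021
L₀ = γL = 1.2021 × 27.3 = 32.8 m

L₀ ≈ 32.8 m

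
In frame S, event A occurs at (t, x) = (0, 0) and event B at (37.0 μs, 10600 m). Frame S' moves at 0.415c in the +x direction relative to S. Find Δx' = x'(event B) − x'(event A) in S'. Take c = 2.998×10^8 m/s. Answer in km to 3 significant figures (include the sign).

Δx' ≈ 6.59 km

γ = 1/√(1 − 0.415²) = 1.0991
Δx' = γ(Δx − vΔt) = 1.0991 × (10600 m − 0.415×(2.998×10^8 m/s)×37.0×10^-6 s)
= 1.0991 × (5996.6 m) = 6.59 km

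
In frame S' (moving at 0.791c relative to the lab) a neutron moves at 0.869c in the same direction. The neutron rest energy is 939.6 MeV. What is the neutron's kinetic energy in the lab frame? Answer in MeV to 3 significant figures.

K ≈ 4300 MeV

u_lab = (0.869 + 0.791)/(1 + 0.869×0.791) = 0.983774
γ = 1/√(1 − 0.983774²) = 5.5738
K = (γ − 1)m₀c² = (5.5738 − 1) × 939.6 = 4.5738 × 939.6 = 4300 MeV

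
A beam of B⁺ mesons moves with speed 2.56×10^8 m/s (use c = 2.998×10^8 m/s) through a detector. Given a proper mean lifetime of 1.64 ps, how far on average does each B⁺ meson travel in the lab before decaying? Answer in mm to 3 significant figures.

β = v/c = 2.56×10^8 / 2.998×10^8 = 0.85390
γ = 1/√(1 − 0.85390²) = 1.9215
Dilated lifetime: Δt = γτ₀ = 1.9215 × 1.64 ps = 3.1512 ps
d = vΔt = 0.85390c × 3.1512 ps = 2.5600×10^8 m/s × 3.1512×10^-12 s = 0.807 mm

d ≈ 0.807 mm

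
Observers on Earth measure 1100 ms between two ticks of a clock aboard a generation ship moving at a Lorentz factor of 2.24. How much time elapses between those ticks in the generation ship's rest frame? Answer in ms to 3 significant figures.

γ = 2.24 (given)
Proper time: τ₀ = Δt/γ = 1100/2.24 = 491 ms

τ₀ ≈ 491 ms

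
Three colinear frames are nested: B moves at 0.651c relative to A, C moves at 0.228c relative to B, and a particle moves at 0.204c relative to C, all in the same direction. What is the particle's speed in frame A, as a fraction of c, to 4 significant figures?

u ≈ 0.8385c

Compose boost 2: (0.228 + 0.651)/(1 + 0.228×0.651) = 0.8790/1.14843 = 0.765394
Compose boost 3: (0.204 + 0.765394)/(1 + 0.204×0.765394) = 0.969394/1.15614 = 0.8385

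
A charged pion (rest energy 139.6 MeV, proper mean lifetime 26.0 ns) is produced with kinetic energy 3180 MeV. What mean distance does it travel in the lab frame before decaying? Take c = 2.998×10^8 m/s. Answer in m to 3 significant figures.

d ≈ 185 m

γ = 1 + K/(m₀c²) = 1 + 3180/139.6 = 23.779
β = √(1 − 1/γ²) = 0.99912
Dilated lifetime: γτ₀ = 23.779 × 26.0 ns = 618.26 ns
d = βc·γτ₀ = 0.99912 × (2.998×10^8 m/s) × 6.1826×10^-7 s = 185 m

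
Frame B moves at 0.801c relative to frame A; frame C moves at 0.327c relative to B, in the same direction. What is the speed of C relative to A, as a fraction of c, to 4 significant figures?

Compose boost 2: (0.327 + 0.801)/(1 + 0.327×0.801) = 1.128/1.26193 = 0.8939

u ≈ 0.8939c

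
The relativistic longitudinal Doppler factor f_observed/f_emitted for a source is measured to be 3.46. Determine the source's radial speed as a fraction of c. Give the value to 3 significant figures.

f_obs/f_src = √((1+β)/(1−β)) = 3.46  ⇒  (1+β)/(1−β) = 11.972
β = |1 − D²|/(1 + D²) = |1 − 11.972|/(1 + 11.972) = 0.846

β ≈ 0.846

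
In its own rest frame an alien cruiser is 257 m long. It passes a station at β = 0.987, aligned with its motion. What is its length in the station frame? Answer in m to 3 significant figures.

γ = 1/√(1 − 0.987²) = 6.2220
Length contraction: L = L₀/γ = 257/6.2220 = 41.3 m

L ≈ 41.3 m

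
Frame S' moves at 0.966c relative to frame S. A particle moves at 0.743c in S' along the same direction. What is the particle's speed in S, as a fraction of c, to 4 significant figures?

Relativistic velocity addition: u = (u' + v)/(1 + u'v/c²)
= (0.743 + 0.966)/(1 + 0.743×0.966) = 1.709/1.71774 = 0.9949

u ≈ 0.9949c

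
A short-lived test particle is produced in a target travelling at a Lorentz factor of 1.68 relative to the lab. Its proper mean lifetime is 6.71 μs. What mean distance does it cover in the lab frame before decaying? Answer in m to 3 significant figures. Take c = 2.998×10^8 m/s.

d ≈ 2720 m

β = √(1 − 1/γ²) = √(1 − 1/1.68²) = 0.80355
Dilated lifetime: Δt = γτ₀ = 1.68 × 6.71 μs = 11.273 μs
d = vΔt = 0.80355c × 11.273 μs = 2.4090×10^8 m/s × 1.1273×10^-5 s = 2720 m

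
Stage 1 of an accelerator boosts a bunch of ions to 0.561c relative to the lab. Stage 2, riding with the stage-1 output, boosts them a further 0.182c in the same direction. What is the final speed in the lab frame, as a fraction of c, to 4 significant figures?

Compose boost 2: (0.182 + 0.561)/(1 + 0.182×0.561) = 0.7430/1.10210 = 0.6742

u ≈ 0.6742c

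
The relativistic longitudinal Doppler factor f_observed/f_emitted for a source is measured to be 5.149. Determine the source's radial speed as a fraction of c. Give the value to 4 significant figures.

β ≈ 0.9273

f_obs/f_src = √((1+β)/(1−β)) = 5.149  ⇒  (1+β)/(1−β) = 26.5122
β = |1 − D²|/(1 + D²) = |1 − 26.5122|/(1 + 26.5122) = 0.9273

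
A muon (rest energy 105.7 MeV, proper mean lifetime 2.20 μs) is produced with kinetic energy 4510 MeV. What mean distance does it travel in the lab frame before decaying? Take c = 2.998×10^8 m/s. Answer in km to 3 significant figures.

d ≈ 28.8 km

γ = 1 + K/(m₀c²) = 1 + 4510/105.7 = 43.668
β = √(1 − 1/γ²) = 0.99974
Dilated lifetime: γτ₀ = 43.668 × 2.20 μs = 96.069 μs
d = βc·γτ₀ = 0.99974 × (2.998×10^8 m/s) × 9.6069×10^-5 s = 28.8 km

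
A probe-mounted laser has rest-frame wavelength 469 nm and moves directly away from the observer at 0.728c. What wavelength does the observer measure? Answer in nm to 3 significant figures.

Relativistic Doppler: λ_obs = λ_src √((1+β)/(1−β))
= 469 × √(1.7280/0.27200) = 469 × 2.5205 = 1180 nm

λ_obs ≈ 1180 nm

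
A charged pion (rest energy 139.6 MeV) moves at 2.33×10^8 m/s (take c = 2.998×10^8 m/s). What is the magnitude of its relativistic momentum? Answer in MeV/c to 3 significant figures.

β = v/c = 2.33×10^8 / 2.998×10^8 = 0.77718
γ = 1/√(1 − 0.77718²) = 1.5891
p = γβm₀c = 1.5891 × 0.77718 × 139.6 MeV/c = 172 MeV/c

p ≈ 172 MeV/c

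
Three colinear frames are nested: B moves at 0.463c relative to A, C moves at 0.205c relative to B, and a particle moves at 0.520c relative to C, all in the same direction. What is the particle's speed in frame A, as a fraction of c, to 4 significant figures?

u ≈ 0.8579c

Compose boost 2: (0.205 + 0.463)/(1 + 0.205×0.463) = 0.6680/1.09492 = 0.610093
Compose boost 3: (0.520 + 0.610093)/(1 + 0.520×0.610093) = 1.13009/1.31725 = 0.8579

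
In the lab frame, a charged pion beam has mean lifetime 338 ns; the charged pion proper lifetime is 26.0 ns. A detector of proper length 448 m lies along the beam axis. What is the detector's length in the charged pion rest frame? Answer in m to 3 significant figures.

Time dilation ⇒ γ = Δt/τ₀ = 338/26.0 = 13.000
Length contraction: L = L₀/γ = 448/13.000 = 34.5 m

L ≈ 34.5 m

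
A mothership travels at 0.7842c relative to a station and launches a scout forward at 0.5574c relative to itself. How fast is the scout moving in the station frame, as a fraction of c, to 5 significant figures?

u ≈ 0.93354c

Compose boost 2: (0.5574 + 0.7842)/(1 + 0.5574×0.7842) = 1.3416/1.437113 = 0.93354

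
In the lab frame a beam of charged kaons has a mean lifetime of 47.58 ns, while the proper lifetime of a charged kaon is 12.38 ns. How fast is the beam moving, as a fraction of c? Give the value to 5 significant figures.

γ = Δt/τ₀ = 47.58/12.38 = 3.843296
β = √(1 − 1/γ²) = √(1 − 1/3.843296²) = 0.96556

β ≈ 0.96556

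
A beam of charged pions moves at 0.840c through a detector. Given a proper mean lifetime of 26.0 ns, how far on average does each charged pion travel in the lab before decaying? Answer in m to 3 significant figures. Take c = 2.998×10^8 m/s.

γ = 1/√(1 − 0.840²) = 1.8430
Dilated lifetime: Δt = γτ₀ = 1.8430 × 26.0 ns = 47.919 ns
d = vΔt = 0.840c × 47.919 ns = 2.5183×10^8 m/s × 4.7919×10^-8 s = 12.1 m

d ≈ 12.1 m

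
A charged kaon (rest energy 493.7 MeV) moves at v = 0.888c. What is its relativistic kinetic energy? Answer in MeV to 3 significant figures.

γ = 1/√(1 − 0.888²) = 2.1747
K = (γ − 1)m₀c² = (2.1747 − 1) × 493.7 MeV = 1.1747 × 493.7 MeV = 580 MeV

K ≈ 580 MeV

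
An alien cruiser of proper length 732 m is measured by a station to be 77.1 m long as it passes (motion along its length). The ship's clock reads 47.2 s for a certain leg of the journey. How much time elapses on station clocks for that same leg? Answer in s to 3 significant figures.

Δt ≈ 448 s

Length contraction ⇒ γ = L₀/L = 732/77.1 = 9.4942
Time dilation: Δt = γτ₀ = 9.4942 × 47.2 s = 448 s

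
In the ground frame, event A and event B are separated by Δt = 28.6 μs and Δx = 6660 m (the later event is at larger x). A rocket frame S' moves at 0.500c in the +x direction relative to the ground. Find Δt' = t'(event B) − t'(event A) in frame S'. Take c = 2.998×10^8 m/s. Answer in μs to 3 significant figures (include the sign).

Δt' ≈ 20.2 μs

γ = 1/√(1 − 0.500²) = 1.1547
Δt' = γ(Δt − vΔx/c²) = 1.1547 × (28.6 μs − 0.500×6660 m / (2.998×10^8 m/s))
= 1.1547 × (17.493 μs) = 20.2 μs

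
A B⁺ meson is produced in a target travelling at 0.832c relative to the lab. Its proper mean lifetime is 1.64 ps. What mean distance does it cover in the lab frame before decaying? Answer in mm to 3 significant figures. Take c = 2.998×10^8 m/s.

γ = 1/√(1 − 0.832²) = 1.8025
Dilated lifetime: Δt = γτ₀ = 1.8025 × 1.64 ps = 2.9562 ps
d = vΔt = 0.832c × 2.9562 ps = 2.4943×10^8 m/s × 2.9562×10^-12 s = 0.737 mm

d ≈ 0.737 mm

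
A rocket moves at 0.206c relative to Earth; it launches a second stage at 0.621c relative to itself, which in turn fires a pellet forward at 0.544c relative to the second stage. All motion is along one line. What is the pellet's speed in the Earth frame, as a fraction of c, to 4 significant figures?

u ≈ 0.9130c

Compose boost 2: (0.621 + 0.206)/(1 + 0.621×0.206) = 0.8270/1.12793 = 0.733204
Compose boost 3: (0.544 + 0.733204)/(1 + 0.544×0.733204) = 1.27720/1.39886 = 0.9130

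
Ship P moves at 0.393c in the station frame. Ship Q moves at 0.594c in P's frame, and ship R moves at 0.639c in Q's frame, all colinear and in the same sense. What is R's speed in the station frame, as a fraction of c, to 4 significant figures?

u ≈ 0.9523c

Compose boost 2: (0.594 + 0.393)/(1 + 0.594×0.393) = 0.9870/1.23344 = 0.800200
Compose boost 3: (0.639 + 0.800200)/(1 + 0.639×0.800200) = 1.43920/1.51133 = 0.9523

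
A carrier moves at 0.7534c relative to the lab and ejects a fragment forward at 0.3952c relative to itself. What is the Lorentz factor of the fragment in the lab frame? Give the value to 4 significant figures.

u_lab = (0.3952 + 0.7534)/(1 + 0.3952×0.7534) = 1.1486/1.297744 = 0.8850746
γ = 1/√(1 − 0.8850746²) = 2.148

γ ≈ 2.148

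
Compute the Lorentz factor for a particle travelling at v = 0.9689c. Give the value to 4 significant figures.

γ = 1/√(1 − β²) = 1/√(1 − 0.9689²) = 1/√(0.0612328) = 4.041

γ ≈ 4.041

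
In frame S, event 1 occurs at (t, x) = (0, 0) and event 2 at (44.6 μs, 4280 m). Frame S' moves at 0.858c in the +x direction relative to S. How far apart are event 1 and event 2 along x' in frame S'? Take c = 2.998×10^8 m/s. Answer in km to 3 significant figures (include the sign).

γ = 1/√(1 − 0.858²) = 1.9469
Δx' = γ(Δx − vΔt) = 1.9469 × (4280 m − 0.858×(2.998×10^8 m/s)×44.6×10^-6 s)
= 1.9469 × (-7192.4 m) = -14.0 km

Δx' ≈ -14.0 km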